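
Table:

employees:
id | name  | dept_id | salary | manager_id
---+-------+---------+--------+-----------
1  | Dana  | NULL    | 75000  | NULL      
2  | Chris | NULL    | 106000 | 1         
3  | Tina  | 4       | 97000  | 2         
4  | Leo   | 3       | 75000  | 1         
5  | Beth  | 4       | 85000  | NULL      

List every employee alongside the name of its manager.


This is a self-join: employees is joined to a second copy of itself, matching each row's manager_id to another row's id. Use LEFT JOIN so rows with manager_id=NULL are kept.
  - employee 1 (Dana): manager_id=NULL -> NULL
  - employee 2 (Chris): manager_id=1 -> Dana
  - employee 3 (Tina): manager_id=2 -> Chris
  - employee 4 (Leo): manager_id=1 -> Dana
  - employee 5 (Beth): manager_id=NULL -> NULL

SQL:
SELECT a.name AS item, b.name AS manager
FROM employees a
LEFT JOIN employees b ON a.manager_id = b.id

Result:
item  | manager
------+--------
Dana  | NULL   
Chris | Dana   
Tina  | Chris  
Leo   | Dana   
Beth  | NULL   


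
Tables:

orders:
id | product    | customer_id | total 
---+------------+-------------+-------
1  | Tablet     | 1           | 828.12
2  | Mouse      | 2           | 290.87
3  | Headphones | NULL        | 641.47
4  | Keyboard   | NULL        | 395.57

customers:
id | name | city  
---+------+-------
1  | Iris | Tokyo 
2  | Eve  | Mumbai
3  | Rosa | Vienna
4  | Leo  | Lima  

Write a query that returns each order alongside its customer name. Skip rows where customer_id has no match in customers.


INNER JOIN keeps only orders rows whose customer_id matches an id in customers. Walk through each order:
  - order 1 (Tablet): customer_id=1 -> matches Iris
  - order 2 (Mouse): customer_id=2 -> matches Eve
  - order 3 (Headphones): customer_id=NULL, no match -> dropped
  - order 4 (Keyboard): customer_id=NULL, no match -> dropped
So 2 of 4 rows are dropped.

SQL:
SELECT a.product, b.name AS customer
FROM orders a
INNER JOIN customers b ON a.customer_id = b.id

Result:
product | customer
--------+---------
Tablet  | Iris    
Mouse   | Eve     


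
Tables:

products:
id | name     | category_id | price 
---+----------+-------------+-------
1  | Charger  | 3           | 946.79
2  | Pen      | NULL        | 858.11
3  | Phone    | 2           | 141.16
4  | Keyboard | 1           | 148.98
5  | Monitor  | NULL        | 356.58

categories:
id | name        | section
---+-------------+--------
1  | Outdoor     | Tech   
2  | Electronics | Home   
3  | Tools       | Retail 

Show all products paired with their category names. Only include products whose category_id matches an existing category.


INNER JOIN keeps only products rows whose category_id matches an id in categories. Walk through each product:
  - product 1 (Charger): category_id=3 -> matches Tools
  - product 2 (Pen): category_id=NULL, no match -> dropped
  - product 3 (Phone): category_id=2 -> matches Electronics
  - product 4 (Keyboard): category_id=1 -> matches Outdoor
  - product 5 (Monitor): category_id=NULL, no match -> dropped
So 2 of 5 rows are dropped.

SQL:
SELECT a.name, b.name AS category
FROM products a
INNER JOIN categories b ON a.category_id = b.id

Result:
name     | category   
---------+------------
Charger  | Tools      
Phone    | Electronics
Keyboard | Outdoor    


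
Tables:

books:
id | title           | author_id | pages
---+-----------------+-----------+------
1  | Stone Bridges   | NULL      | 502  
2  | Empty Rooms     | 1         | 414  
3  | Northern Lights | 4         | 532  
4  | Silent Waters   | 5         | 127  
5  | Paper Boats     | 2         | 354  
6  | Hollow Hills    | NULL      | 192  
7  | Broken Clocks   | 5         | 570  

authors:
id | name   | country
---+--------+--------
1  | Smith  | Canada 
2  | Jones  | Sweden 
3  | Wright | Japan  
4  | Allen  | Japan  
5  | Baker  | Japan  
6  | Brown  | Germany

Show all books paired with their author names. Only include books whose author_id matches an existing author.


INNER JOIN keeps only books rows whose author_id matches an id in authors. Walk through each book:
  - book 1 (Stone Bridges): author_id=NULL, no match -> dropped
  - book 2 (Empty Rooms): author_id=1 -> matches Smith
  - book 3 (Northern Lights): author_id=4 -> matches Allen
  - book 4 (Silent Waters): author_id=5 -> matches Baker
  - book 5 (Paper Boats): author_id=2 -> matches Jones
  - book 6 (Hollow Hills): author_id=NULL, no match -> dropped
  - book 7 (Broken Clocks): author_id=5 -> matches Baker
So 2 of 7 rows are dropped.

SQL:
SELECT a.title, b.name AS author
FROM books a
INNER JOIN authors b ON a.author_id = b.id

Result:
title           | author
----------------+-------
Empty Rooms     | Smith 
Northern Lights | Allen 
Silent Waters   | Baker 
Paper Boats     | Jones 
Broken Clocks   | Baker 


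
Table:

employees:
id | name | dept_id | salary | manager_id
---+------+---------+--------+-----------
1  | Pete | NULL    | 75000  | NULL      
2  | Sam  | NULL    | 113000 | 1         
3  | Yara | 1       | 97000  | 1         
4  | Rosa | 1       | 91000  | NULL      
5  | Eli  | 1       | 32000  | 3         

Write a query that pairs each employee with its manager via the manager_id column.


This is a self-join: employees is joined to a second copy of itself, matching each row's manager_id to another row's id. Use LEFT JOIN so rows with manager_id=NULL are kept.
  - employee 1 (Pete): manager_id=NULL -> NULL
  - employee 2 (Sam): manager_id=1 -> Pete
  - employee 3 (Yara): manager_id=1 -> Pete
  - employee 4 (Rosa): manager_id=NULL -> NULL
  - employee 5 (Eli): manager_id=3 -> Yara

SQL:
SELECT a.name AS item, b.name AS manager
FROM employees a
LEFT JOIN employees b ON a.manager_id = b.id

Result:
item | manager
-----+--------
Pete | NULL   
Sam  | Pete   
Yara | Pete   
Rosa | NULL   
Eli  | Yara   


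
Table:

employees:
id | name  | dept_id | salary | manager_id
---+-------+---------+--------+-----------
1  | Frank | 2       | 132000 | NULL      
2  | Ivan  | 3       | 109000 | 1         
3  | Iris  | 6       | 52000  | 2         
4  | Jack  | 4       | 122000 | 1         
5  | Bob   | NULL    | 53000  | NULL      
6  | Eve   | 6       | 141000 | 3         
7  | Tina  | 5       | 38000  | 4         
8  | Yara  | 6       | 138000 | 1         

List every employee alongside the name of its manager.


This is a self-join: employees is joined to a second copy of itself, matching each row's manager_id to another row's id. Use LEFT JOIN so rows with manager_id=NULL are kept.
  - employee 1 (Frank): manager_id=NULL -> NULL
  - employee 2 (Ivan): manager_id=1 -> Frank
  - employee 3 (Iris): manager_id=2 -> Ivan
  - employee 4 (Jack): manager_id=1 -> Frank
  - employee 5 (Bob): manager_id=NULL -> NULL
  - employee 6 (Eve): manager_id=3 -> Iris
  - employee 7 (Tina): manager_id=4 -> Jack
  - employee 8 (Yara): manager_id=1 -> Frank

SQL:
SELECT a.name AS item, b.name AS manager
FROM employees a
LEFT JOIN employees b ON a.manager_id = b.id

Result:
item  | manager
------+--------
Frank | NULL   
Ivan  | Frank  
Iris  | Ivan   
Jack  | Frank  
Bob   | NULL   
Eve   | Iris   
Tina  | Jack   
Yara  | Frank  


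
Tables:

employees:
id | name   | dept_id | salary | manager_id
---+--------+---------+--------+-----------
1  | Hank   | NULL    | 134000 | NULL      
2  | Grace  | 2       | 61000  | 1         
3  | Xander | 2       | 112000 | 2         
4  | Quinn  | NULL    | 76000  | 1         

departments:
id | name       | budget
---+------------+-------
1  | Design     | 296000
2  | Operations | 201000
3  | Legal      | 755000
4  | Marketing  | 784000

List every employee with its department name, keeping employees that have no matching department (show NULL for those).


LEFT JOIN keeps every row from employees (the left table); where dept_id has no match in departments, the department columns become NULL. Walk through each employee:
  - employee 1 (Hank): dept_id=NULL, no match -> kept with NULL
  - employee 2 (Grace): dept_id=2 -> matches Operations
  - employee 3 (Xander): dept_id=2 -> matches Operations
  - employee 4 (Quinn): dept_id=NULL, no match -> kept with NULL
All 4 rows appear; 2 have NULL department.

SQL:
SELECT a.name, b.name AS department
FROM employees a
LEFT JOIN departments b ON a.dept_id = b.id

Result:
name   | department
-------+-----------
Hank   | NULL      
Grace  | Operations
Xander | Operations
Quinn  | NULL      


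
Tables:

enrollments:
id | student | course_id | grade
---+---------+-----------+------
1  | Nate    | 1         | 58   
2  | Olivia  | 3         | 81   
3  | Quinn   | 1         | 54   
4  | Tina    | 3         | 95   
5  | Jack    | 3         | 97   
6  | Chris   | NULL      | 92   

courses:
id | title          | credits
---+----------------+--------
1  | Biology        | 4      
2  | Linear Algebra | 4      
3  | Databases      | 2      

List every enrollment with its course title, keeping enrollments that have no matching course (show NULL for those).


LEFT JOIN keeps every row from enrollments (the left table); where course_id has no match in courses, the course columns become NULL. Walk through each enrollment:
  - enrollment 1 (Nate): course_id=1 -> matches Biology
  - enrollment 2 (Olivia): course_id=3 -> matches Databases
  - enrollment 3 (Quinn): course_id=1 -> matches Biology
  - enrollment 4 (Tina): course_id=3 -> matches Databases
  - enrollment 5 (Jack): course_id=3 -> matches Databases
  - enrollment 6 (Chris): course_id=NULL, no match -> kept with NULL
All 6 rows appear; 1 has NULL course.

SQL:
SELECT a.student, b.title AS course
FROM enrollments a
LEFT JOIN courses b ON a.course_id = b.id

Result:
student | course   
--------+----------
Nate    | Biology  
Olivia  | Databases
Quinn   | Biology  
Tina    | Databases
Jack    | Databases
Chris   | NULL     


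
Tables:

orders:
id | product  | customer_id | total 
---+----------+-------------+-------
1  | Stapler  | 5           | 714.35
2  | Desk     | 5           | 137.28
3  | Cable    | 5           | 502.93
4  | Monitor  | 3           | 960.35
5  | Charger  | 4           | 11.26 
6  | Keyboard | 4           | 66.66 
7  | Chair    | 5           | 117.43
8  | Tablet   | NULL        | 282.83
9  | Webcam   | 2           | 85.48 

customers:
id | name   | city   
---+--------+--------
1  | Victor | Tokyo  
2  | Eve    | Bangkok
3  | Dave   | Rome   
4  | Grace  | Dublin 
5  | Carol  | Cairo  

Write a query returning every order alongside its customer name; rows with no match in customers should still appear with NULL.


LEFT JOIN keeps every row from orders (the left table); where customer_id has no match in customers, the customer columns become NULL. Walk through each order:
  - order 1 (Stapler): customer_id=5 -> matches Carol
  - order 2 (Desk): customer_id=5 -> matches Carol
  - order 3 (Cable): customer_id=5 -> matches Carol
  - order 4 (Monitor): customer_id=3 -> matches Dave
  - order 5 (Charger): customer_id=4 -> matches Grace
  - order 6 (Keyboard): customer_id=4 -> matches Grace
  - order 7 (Chair): customer_id=5 -> matches Carol
  - order 8 (Tablet): customer_id=NULL, no match -> kept with NULL
  - order 9 (Webcam): customer_id=2 -> matches Eve
All 9 rows appear; 1 has NULL customer.

SQL:
SELECT a.product, b.name AS customer
FROM orders a
LEFT JOIN customers b ON a.customer_id = b.id

Result:
product  | customer
---------+---------
Stapler  | Carol   
Desk     | Carol   
Cable    | Carol   
Monitor  | Dave    
Charger  | Grace   
Keyboard | Grace   
Chair    | Carol   
Tablet   | NULL    
Webcam   | Eve     


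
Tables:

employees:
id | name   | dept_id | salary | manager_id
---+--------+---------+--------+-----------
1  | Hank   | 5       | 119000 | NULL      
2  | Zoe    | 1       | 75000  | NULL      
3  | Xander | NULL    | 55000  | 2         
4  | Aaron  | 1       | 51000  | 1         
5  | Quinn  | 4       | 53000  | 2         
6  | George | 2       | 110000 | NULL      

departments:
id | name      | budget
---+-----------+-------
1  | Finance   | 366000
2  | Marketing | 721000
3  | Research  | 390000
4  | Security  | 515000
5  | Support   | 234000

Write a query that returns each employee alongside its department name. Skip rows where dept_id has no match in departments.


INNER JOIN keeps only employees rows whose dept_id matches an id in departments. Walk through each employee:
  - employee 1 (Hank): dept_id=5 -> matches Support
  - employee 2 (Zoe): dept_id=1 -> matches Finance
  - employee 3 (Xander): dept_id=NULL, no match -> dropped
  - employee 4 (Aaron): dept_id=1 -> matches Finance
  - employee 5 (Quinn): dept_id=4 -> matches Security
  - employee 6 (George): dept_id=2 -> matches Marketing
So 1 of 6 rows is dropped.

SQL:
SELECT a.name, b.name AS department
FROM employees a
INNER JOIN departments b ON a.dept_id = b.id

Result:
name   | department
-------+-----------
Hank   | Support   
Zoe    | Finance   
Aaron  | Finance   
Quinn  | Security  
George | Marketing 


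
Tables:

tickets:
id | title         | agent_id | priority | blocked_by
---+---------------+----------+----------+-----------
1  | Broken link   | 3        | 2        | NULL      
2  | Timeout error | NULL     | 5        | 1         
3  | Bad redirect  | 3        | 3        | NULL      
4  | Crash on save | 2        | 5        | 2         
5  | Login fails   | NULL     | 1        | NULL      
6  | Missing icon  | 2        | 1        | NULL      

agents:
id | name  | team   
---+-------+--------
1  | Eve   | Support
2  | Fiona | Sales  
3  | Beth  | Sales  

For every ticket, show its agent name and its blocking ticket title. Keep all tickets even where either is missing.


Two LEFT JOINs from the same base table tickets: one to agents via agent_id, one to tickets itself via blocked_by. Both are LEFT so every ticket is preserved.
Match against agents:
  - ticket 1 (Broken link): agent_id=3 -> matches Beth
  - ticket 2 (Timeout error): agent_id=NULL, no match -> kept with NULL
  - ticket 3 (Bad redirect): agent_id=3 -> matches Beth
  - ticket 4 (Crash on save): agent_id=2 -> matches Fiona
  - ticket 5 (Login fails): agent_id=NULL, no match -> kept with NULL
  - ticket 6 (Missing icon): agent_id=2 -> matches Fiona
Match against tickets (self):
  - ticket 1 (Broken link): blocked_by=NULL -> NULL
  - ticket 2 (Timeout error): blocked_by=1 -> Broken link
  - ticket 3 (Bad redirect): blocked_by=NULL -> NULL
  - ticket 4 (Crash on save): blocked_by=2 -> Timeout error
  - ticket 5 (Login fails): blocked_by=NULL -> NULL
  - ticket 6 (Missing icon): blocked_by=NULL -> NULL

SQL:
SELECT a.title, b.name AS agent, c.title AS blocked_by
FROM tickets a
LEFT JOIN agents b ON a.agent_id = b.id
LEFT JOIN tickets c ON a.blocked_by = c.id

Result:
title         | agent | blocked_by   
--------------+-------+--------------
Broken link   | Beth  | NULL         
Timeout error | NULL  | Broken link  
Bad redirect  | Beth  | NULL         
Crash on save | Fiona | Timeout error
Login fails   | NULL  | NULL         
Missing icon  | Fiona | NULL         


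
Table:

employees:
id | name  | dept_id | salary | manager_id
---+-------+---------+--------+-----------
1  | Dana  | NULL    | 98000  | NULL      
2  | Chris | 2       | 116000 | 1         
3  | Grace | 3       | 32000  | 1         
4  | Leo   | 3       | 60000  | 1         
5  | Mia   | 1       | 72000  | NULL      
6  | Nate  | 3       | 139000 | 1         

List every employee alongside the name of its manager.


This is a self-join: employees is joined to a second copy of itself, matching each row's manager_id to another row's id. Use LEFT JOIN so rows with manager_id=NULL are kept.
  - employee 1 (Dana): manager_id=NULL -> NULL
  - employee 2 (Chris): manager_id=1 -> Dana
  - employee 3 (Grace): manager_id=1 -> Dana
  - employee 4 (Leo): manager_id=1 -> Dana
  - employee 5 (Mia): manager_id=NULL -> NULL
  - employee 6 (Nate): manager_id=1 -> Dana

SQL:
SELECT a.name AS item, b.name AS manager
FROM employees a
LEFT JOIN employees b ON a.manager_id = b.id

Result:
item  | manager
------+--------
Dana  | NULL   
Chris | Dana   
Grace | Dana   
Leo   | Dana   
Mia   | NULL   
Nate  | Dana   


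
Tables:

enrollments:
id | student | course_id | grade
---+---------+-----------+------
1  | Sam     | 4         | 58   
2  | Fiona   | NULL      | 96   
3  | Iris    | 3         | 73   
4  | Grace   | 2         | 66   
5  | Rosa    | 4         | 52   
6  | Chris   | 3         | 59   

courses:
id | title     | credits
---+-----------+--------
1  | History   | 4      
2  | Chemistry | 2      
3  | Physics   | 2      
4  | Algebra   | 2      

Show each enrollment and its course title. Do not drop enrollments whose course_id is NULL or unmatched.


LEFT JOIN keeps every row from enrollments (the left table); where course_id has no match in courses, the course columns become NULL. Walk through each enrollment:
  - enrollment 1 (Sam): course_id=4 -> matches Algebra
  - enrollment 2 (Fiona): course_id=NULL, no match -> kept with NULL
  - enrollment 3 (Iris): course_id=3 -> matches Physics
  - enrollment 4 (Grace): course_id=2 -> matches Chemistry
  - enrollment 5 (Rosa): course_id=4 -> matches Algebra
  - enrollment 6 (Chris): course_id=3 -> matches Physics
All 6 rows appear; 1 has NULL course.

SQL:
SELECT a.student, b.title AS course
FROM enrollments a
LEFT JOIN courses b ON a.course_id = b.id

Result:
student | course   
--------+----------
Sam     | Algebra  
Fiona   | NULL     
Iris    | Physics  
Grace   | Chemistry
Rosa    | Algebra  
Chris   | Physics  


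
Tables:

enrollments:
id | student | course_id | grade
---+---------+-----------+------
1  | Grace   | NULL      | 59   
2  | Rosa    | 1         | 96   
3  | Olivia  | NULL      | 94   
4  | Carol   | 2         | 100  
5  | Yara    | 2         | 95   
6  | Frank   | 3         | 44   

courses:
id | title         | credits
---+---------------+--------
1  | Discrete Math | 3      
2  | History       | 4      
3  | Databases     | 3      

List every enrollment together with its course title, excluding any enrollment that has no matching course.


INNER JOIN keeps only enrollments rows whose course_id matches an id in courses. Walk through each enrollment:
  - enrollment 1 (Grace): course_id=NULL, no match -> dropped
  - enrollment 2 (Rosa): course_id=1 -> matches Discrete Math
  - enrollment 3 (Olivia): course_id=NULL, no match -> dropped
  - enrollment 4 (Carol): course_id=2 -> matches History
  - enrollment 5 (Yara): course_id=2 -> matches History
  - enrollment 6 (Frank): course_id=3 -> matches Databases
So 2 of 6 rows are dropped.

SQL:
SELECT a.student, b.title AS course
FROM enrollments a
INNER JOIN courses b ON a.course_id = b.id

Result:
student | course       
--------+--------------
Rosa    | Discrete Math
Carol   | History      
Yara    | History      
Frank   | Databases    


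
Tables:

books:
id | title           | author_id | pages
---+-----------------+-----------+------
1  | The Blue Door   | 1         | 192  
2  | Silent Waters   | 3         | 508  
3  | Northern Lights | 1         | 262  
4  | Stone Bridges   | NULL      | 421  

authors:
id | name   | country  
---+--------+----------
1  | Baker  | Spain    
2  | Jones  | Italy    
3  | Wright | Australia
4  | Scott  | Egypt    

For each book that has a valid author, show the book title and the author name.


INNER JOIN keeps only books rows whose author_id matches an id in authors. Walk through each book:
  - book 1 (The Blue Door): author_id=1 -> matches Baker
  - book 2 (Silent Waters): author_id=3 -> matches Wright
  - book 3 (Northern Lights): author_id=1 -> matches Baker
  - book 4 (Stone Bridges): author_id=NULL, no match -> dropped
So 1 of 4 rows is dropped.

SQL:
SELECT a.title, b.name AS author
FROM books a
INNER JOIN authors b ON a.author_id = b.id

Result:
title           | author
----------------+-------
The Blue Door   | Baker 
Silent Waters   | Wright
Northern Lights | Baker 


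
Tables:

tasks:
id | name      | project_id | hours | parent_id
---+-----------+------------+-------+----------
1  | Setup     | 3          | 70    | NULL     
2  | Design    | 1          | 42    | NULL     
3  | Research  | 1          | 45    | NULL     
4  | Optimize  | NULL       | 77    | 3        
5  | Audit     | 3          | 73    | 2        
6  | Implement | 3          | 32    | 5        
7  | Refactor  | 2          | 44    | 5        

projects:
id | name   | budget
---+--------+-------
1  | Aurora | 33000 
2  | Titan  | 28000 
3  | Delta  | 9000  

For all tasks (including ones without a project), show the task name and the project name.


LEFT JOIN keeps every row from tasks (the left table); where project_id has no match in projects, the project columns become NULL. Walk through each task:
  - task 1 (Setup): project_id=3 -> matches Delta
  - task 2 (Design): project_id=1 -> matches Aurora
  - task 3 (Research): project_id=1 -> matches Aurora
  - task 4 (Optimize): project_id=NULL, no match -> kept with NULL
  - task 5 (Audit): project_id=3 -> matches Delta
  - task 6 (Implement): project_id=3 -> matches Delta
  - task 7 (Refactor): project_id=2 -> matches Titan
All 7 rows appear; 1 has NULL project.

SQL:
SELECT a.name, b.name AS project
FROM tasks a
LEFT JOIN projects b ON a.project_id = b.id

Result:
name      | project
----------+--------
Setup     | Delta  
Design    | Aurora 
Research  | Aurora 
Optimize  | NULL   
Audit     | Delta  
Implement | Delta  
Refactor  | Titan  


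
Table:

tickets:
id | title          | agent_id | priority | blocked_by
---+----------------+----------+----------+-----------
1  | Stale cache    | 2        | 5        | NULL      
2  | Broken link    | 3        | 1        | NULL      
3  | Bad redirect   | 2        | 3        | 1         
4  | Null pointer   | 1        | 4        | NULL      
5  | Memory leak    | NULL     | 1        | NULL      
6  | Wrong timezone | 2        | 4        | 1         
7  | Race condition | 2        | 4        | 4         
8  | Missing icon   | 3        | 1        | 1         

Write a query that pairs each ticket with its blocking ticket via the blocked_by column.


This is a self-join: tickets is joined to a second copy of itself, matching each row's blocked_by to another row's id. Use LEFT JOIN so rows with blocked_by=NULL are kept.
  - ticket 1 (Stale cache): blocked_by=NULL -> NULL
  - ticket 2 (Broken link): blocked_by=NULL -> NULL
  - ticket 3 (Bad redirect): blocked_by=1 -> Stale cache
  - ticket 4 (Null pointer): blocked_by=NULL -> NULL
  - ticket 5 (Memory leak): blocked_by=NULL -> NULL
  - ticket 6 (Wrong timezone): blocked_by=1 -> Stale cache
  - ticket 7 (Race condition): blocked_by=4 -> Null pointer
  - ticket 8 (Missing icon): blocked_by=1 -> Stale cache

SQL:
SELECT a.title AS item, b.title AS blocked_by
FROM tickets a
LEFT JOIN tickets b ON a.blocked_by = b.id

Result:
item           | blocked_by  
---------------+-------------
Stale cache    | NULL        
Broken link    | NULL        
Bad redirect   | Stale cache 
Null pointer   | NULL        
Memory leak    | NULL        
Wrong timezone | Stale cache 
Race condition | Null pointer
Missing icon   | Stale cache 


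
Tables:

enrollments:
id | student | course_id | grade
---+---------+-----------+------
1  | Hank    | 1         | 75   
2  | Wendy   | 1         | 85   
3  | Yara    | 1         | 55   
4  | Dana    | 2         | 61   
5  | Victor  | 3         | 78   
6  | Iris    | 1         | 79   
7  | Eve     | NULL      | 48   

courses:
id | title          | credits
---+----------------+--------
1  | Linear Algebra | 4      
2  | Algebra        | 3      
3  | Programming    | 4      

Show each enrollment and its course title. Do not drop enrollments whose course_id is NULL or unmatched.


LEFT JOIN keeps every row from enrollments (the left table); where course_id has no match in courses, the course columns become NULL. Walk through each enrollment:
  - enrollment 1 (Hank): course_id=1 -> matches Linear Algebra
  - enrollment 2 (Wendy): course_id=1 -> matches Linear Algebra
  - enrollment 3 (Yara): course_id=1 -> matches Linear Algebra
  - enrollment 4 (Dana): course_id=2 -> matches Algebra
  - enrollment 5 (Victor): course_id=3 -> matches Programming
  - enrollment 6 (Iris): course_id=1 -> matches Linear Algebra
  - enrollment 7 (Eve): course_id=NULL, no match -> kept with NULL
All 7 rows appear; 1 has NULL course.

SQL:
SELECT a.student, b.title AS course
FROM enrollments a
LEFT JOIN courses b ON a.course_id = b.id

Result:
student | course        
--------+---------------
Hank    | Linear Algebra
Wendy   | Linear Algebra
Yara    | Linear Algebra
Dana    | Algebra       
Victor  | Programming   
Iris    | Linear Algebra
Eve     | NULL          


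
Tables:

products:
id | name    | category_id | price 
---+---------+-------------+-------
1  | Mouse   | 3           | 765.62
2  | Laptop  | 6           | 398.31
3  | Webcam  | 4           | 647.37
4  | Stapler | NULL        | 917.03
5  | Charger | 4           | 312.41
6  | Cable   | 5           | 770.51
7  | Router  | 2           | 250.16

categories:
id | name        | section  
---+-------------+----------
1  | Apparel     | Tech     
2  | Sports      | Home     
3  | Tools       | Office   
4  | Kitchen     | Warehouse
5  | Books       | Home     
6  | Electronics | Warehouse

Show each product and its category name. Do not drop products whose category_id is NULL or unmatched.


LEFT JOIN keeps every row from products (the left table); where category_id has no match in categories, the category columns become NULL. Walk through each product:
  - product 1 (Mouse): category_id=3 -> matches Tools
  - product 2 (Laptop): category_id=6 -> matches Electronics
  - product 3 (Webcam): category_id=4 -> matches Kitchen
  - product 4 (Stapler): category_id=NULL, no match -> kept with NULL
  - product 5 (Charger): category_id=4 -> matches Kitchen
  - product 6 (Cable): category_id=5 -> matches Books
  - product 7 (Router): category_id=2 -> matches Sports
All 7 rows appear; 1 has NULL category.

SQL:
SELECT a.name, b.name AS category
FROM products a
LEFT JOIN categories b ON a.category_id = b.id

Result:
name    | category   
--------+------------
Mouse   | Tools      
Laptop  | Electronics
Webcam  | Kitchen    
Stapler | NULL       
Charger | Kitchen    
Cable   | Books      
Router  | Sports     


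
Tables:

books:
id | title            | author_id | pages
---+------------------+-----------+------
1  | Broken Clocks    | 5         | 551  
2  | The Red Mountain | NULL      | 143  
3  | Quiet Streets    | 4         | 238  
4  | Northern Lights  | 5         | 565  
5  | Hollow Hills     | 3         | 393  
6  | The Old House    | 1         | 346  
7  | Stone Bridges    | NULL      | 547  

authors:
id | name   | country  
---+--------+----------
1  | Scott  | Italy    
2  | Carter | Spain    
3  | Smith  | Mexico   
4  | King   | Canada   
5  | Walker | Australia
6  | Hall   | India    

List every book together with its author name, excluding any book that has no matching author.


INNER JOIN keeps only books rows whose author_id matches an id in authors. Walk through each book:
  - book 1 (Broken Clocks): author_id=5 -> matches Walker
  - book 2 (The Red Mountain): author_id=NULL, no match -> dropped
  - book 3 (Quiet Streets): author_id=4 -> matches King
  - book 4 (Northern Lights): author_id=5 -> matches Walker
  - book 5 (Hollow Hills): author_id=3 -> matches Smith
  - book 6 (The Old House): author_id=1 -> matches Scott
  - book 7 (Stone Bridges): author_id=NULL, no match -> dropped
So 2 of 7 rows are dropped.

SQL:
SELECT a.title, b.name AS author
FROM books a
INNER JOIN authors b ON a.author_id = b.id

Result:
title           | author
----------------+-------
Broken Clocks   | Walker
Quiet Streets   | King  
Northern Lights | Walker
Hollow Hills    | Smith 
The Old House   | Scott 


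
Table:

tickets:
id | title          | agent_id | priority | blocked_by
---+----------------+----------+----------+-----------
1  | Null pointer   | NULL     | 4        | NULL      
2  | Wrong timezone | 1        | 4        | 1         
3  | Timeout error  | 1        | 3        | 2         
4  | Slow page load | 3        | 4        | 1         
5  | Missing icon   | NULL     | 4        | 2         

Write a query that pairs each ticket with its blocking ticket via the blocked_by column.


This is a self-join: tickets is joined to a second copy of itself, matching each row's blocked_by to another row's id. Use LEFT JOIN so rows with blocked_by=NULL are kept.
  - ticket 1 (Null pointer): blocked_by=NULL -> NULL
  - ticket 2 (Wrong timezone): blocked_by=1 -> Null pointer
  - ticket 3 (Timeout error): blocked_by=2 -> Wrong timezone
  - ticket 4 (Slow page load): blocked_by=1 -> Null pointer
  - ticket 5 (Missing icon): blocked_by=2 -> Wrong timezone

SQL:
SELECT a.title AS item, b.title AS blocked_by
FROM tickets a
LEFT JOIN tickets b ON a.blocked_by = b.id

Result:
item           | blocked_by    
---------------+---------------
Null pointer   | NULL          
Wrong timezone | Null pointer  
Timeout error  | Wrong timezone
Slow page load | Null pointer  
Missing icon   | Wrong timezone


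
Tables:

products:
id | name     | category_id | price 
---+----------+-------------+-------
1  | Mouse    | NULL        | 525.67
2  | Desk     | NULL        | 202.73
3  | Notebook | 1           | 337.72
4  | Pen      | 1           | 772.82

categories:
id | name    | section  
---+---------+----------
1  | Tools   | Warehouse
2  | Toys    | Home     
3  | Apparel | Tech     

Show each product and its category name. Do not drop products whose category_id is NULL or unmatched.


LEFT JOIN keeps every row from products (the left table); where category_id has no match in categories, the category columns become NULL. Walk through each product:
  - product 1 (Mouse): category_id=NULL, no match -> kept with NULL
  - product 2 (Desk): category_id=NULL, no match -> kept with NULL
  - product 3 (Notebook): category_id=1 -> matches Tools
  - product 4 (Pen): category_id=1 -> matches Tools
All 4 rows appear; 2 have NULL category.

SQL:
SELECT a.name, b.name AS category
FROM products a
LEFT JOIN categories b ON a.category_id = b.id

Result:
name     | category
---------+---------
Mouse    | NULL    
Desk     | NULL    
Notebook | Tools   
Pen      | Tools   


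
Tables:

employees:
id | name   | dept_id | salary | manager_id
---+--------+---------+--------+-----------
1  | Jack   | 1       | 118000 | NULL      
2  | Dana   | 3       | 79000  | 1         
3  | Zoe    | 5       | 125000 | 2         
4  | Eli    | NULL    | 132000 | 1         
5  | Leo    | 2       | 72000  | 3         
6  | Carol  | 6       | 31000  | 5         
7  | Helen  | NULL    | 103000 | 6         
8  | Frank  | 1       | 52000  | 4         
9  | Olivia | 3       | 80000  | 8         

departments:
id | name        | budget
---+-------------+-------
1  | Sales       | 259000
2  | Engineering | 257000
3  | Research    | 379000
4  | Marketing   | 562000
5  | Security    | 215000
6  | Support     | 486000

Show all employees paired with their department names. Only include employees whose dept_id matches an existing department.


INNER JOIN keeps only employees rows whose dept_id matches an id in departments. Walk through each employee:
  - employee 1 (Jack): dept_id=1 -> matches Sales
  - employee 2 (Dana): dept_id=3 -> matches Research
  - employee 3 (Zoe): dept_id=5 -> matches Security
  - employee 4 (Eli): dept_id=NULL, no match -> dropped
  - employee 5 (Leo): dept_id=2 -> matches Engineering
  - employee 6 (Carol): dept_id=6 -> matches Support
  - employee 7 (Helen): dept_id=NULL, no match -> dropped
  - employee 8 (Frank): dept_id=1 -> matches Sales
  - employee 9 (Olivia): dept_id=3 -> matches Research
So 2 of 9 rows are dropped.

SQL:
SELECT a.name, b.name AS department
FROM employees a
INNER JOIN departments b ON a.dept_id = b.id

Result:
name   | department 
-------+------------
Jack   | Sales      
Dana   | Research   
Zoe    | Security   
Leo    | Engineering
Carol  | Support    
Frank  | Sales      
Olivia | Research   


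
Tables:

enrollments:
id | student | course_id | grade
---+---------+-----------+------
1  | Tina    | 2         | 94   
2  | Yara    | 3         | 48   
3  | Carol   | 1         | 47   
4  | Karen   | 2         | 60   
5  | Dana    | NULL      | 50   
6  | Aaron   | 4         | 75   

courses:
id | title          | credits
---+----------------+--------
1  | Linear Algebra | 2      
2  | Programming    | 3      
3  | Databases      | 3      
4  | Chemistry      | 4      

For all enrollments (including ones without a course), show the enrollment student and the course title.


LEFT JOIN keeps every row from enrollments (the left table); where course_id has no match in courses, the course columns become NULL. Walk through each enrollment:
  - enrollment 1 (Tina): course_id=2 -> matches Programming
  - enrollment 2 (Yara): course_id=3 -> matches Databases
  - enrollment 3 (Carol): course_id=1 -> matches Linear Algebra
  - enrollment 4 (Karen): course_id=2 -> matches Programming
  - enrollment 5 (Dana): course_id=NULL, no match -> kept with NULL
  - enrollment 6 (Aaron): course_id=4 -> matches Chemistry
All 6 rows appear; 1 has NULL course.

SQL:
SELECT a.student, b.title AS course
FROM enrollments a
LEFT JOIN courses b ON a.course_id = b.id

Result:
student | course        
--------+---------------
Tina    | Programming   
Yara    | Databases     
Carol   | Linear Algebra
Karen   | Programming   
Dana    | NULL          
Aaron   | Chemistry     


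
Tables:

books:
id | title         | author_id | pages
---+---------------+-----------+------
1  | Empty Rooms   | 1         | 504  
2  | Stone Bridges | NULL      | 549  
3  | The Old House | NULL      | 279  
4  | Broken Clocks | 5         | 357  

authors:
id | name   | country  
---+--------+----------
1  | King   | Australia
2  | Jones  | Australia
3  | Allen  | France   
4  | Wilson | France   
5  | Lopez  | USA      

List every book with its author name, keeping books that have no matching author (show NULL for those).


LEFT JOIN keeps every row from books (the left table); where author_id has no match in authors, the author columns become NULL. Walk through each book:
  - book 1 (Empty Rooms): author_id=1 -> matches King
  - book 2 (Stone Bridges): author_id=NULL, no match -> kept with NULL
  - book 3 (The Old House): author_id=NULL, no match -> kept with NULL
  - book 4 (Broken Clocks): author_id=5 -> matches Lopez
All 4 rows appear; 2 have NULL author.

SQL:
SELECT a.title, b.name AS author
FROM books a
LEFT JOIN authors b ON a.author_id = b.id

Result:
title         | author
--------------+-------
Empty Rooms   | King  
Stone Bridges | NULL  
The Old House | NULL  
Broken Clocks | Lopez 


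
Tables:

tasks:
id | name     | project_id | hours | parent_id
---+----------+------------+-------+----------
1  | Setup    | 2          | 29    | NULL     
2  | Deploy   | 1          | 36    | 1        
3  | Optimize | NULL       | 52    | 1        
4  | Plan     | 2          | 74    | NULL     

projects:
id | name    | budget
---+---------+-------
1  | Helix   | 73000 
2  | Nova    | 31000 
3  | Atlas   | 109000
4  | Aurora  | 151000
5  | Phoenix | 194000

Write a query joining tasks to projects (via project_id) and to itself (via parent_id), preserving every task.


Two LEFT JOINs from the same base table tasks: one to projects via project_id, one to tasks itself via parent_id. Both are LEFT so every task is preserved.
Match against projects:
  - task 1 (Setup): project_id=2 -> matches Nova
  - task 2 (Deploy): project_id=1 -> matches Helix
  - task 3 (Optimize): project_id=NULL, no match -> kept with NULL
  - task 4 (Plan): project_id=2 -> matches Nova
Match against tasks (self):
  - task 1 (Setup): parent_id=NULL -> NULL
  - task 2 (Deploy): parent_id=1 -> Setup
  - task 3 (Optimize): parent_id=1 -> Setup
  - task 4 (Plan): parent_id=NULL -> NULL

SQL:
SELECT a.name, b.name AS project, c.name AS parent
FROM tasks a
LEFT JOIN projects b ON a.project_id = b.id
LEFT JOIN tasks c ON a.parent_id = c.id

Result:
name     | project | parent
---------+---------+-------
Setup    | Nova    | NULL  
Deploy   | Helix   | Setup 
Optimize | NULL    | Setup 
Plan     | Nova    | NULL  


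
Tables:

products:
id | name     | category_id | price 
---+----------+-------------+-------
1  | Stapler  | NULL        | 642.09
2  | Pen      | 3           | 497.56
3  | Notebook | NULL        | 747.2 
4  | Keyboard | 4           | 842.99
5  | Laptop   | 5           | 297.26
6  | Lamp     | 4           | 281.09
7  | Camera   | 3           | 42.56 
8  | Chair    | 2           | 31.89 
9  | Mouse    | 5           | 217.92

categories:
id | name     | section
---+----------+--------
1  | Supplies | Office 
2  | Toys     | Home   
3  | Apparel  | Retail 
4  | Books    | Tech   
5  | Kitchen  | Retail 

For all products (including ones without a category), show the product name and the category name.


LEFT JOIN keeps every row from products (the left table); where category_id has no match in categories, the category columns become NULL. Walk through each product:
  - product 1 (Stapler): category_id=NULL, no match -> kept with NULL
  - product 2 (Pen): category_id=3 -> matches Apparel
  - product 3 (Notebook): category_id=NULL, no match -> kept with NULL
  - product 4 (Keyboard): category_id=4 -> matches Books
  - product 5 (Laptop): category_id=5 -> matches Kitchen
  - product 6 (Lamp): category_id=4 -> matches Books
  - product 7 (Camera): category_id=3 -> matches Apparel
  - product 8 (Chair): category_id=2 -> matches Toys
  - product 9 (Mouse): category_id=5 -> matches Kitchen
All 9 rows appear; 2 have NULL category.

SQL:
SELECT a.name, b.name AS category
FROM products a
LEFT JOIN categories b ON a.category_id = b.id

Result:
name     | category
---------+---------
Stapler  | NULL    
Pen      | Apparel 
Notebook | NULL    
Keyboard | Books   
Laptop   | Kitchen 
Lamp     | Books   
Camera   | Apparel 
Chair    | Toys    
Mouse    | Kitchen 


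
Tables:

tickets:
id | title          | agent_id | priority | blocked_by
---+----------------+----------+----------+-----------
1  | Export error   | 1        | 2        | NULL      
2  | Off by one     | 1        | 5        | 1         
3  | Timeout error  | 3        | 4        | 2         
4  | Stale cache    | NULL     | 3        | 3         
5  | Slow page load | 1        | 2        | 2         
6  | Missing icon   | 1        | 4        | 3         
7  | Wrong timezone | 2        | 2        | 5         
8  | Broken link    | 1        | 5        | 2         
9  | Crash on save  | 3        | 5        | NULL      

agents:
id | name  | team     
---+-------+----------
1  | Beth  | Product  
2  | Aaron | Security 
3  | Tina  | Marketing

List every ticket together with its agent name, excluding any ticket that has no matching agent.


INNER JOIN keeps only tickets rows whose agent_id matches an id in agents. Walk through each ticket:
  - ticket 1 (Export error): agent_id=1 -> matches Beth
  - ticket 2 (Off by one): agent_id=1 -> matches Beth
  - ticket 3 (Timeout error): agent_id=3 -> matches Tina
  - ticket 4 (Stale cache): agent_id=NULL, no match -> dropped
  - ticket 5 (Slow page load): agent_id=1 -> matches Beth
  - ticket 6 (Missing icon): agent_id=1 -> matches Beth
  - ticket 7 (Wrong timezone): agent_id=2 -> matches Aaron
  - ticket 8 (Broken link): agent_id=1 -> matches Beth
  - ticket 9 (Crash on save): agent_id=3 -> matches Tina
So 1 of 9 rows is dropped.

SQL:
SELECT a.title, b.name AS agent
FROM tickets a
INNER JOIN agents b ON a.agent_id = b.id

Result:
title          | agent
---------------+------
Export error   | Beth 
Off by one     | Beth 
Timeout error  | Tina 
Slow page load | Beth 
Missing icon   | Beth 
Wrong timezone | Aaron
Broken link    | Beth 
Crash on save  | Tina 


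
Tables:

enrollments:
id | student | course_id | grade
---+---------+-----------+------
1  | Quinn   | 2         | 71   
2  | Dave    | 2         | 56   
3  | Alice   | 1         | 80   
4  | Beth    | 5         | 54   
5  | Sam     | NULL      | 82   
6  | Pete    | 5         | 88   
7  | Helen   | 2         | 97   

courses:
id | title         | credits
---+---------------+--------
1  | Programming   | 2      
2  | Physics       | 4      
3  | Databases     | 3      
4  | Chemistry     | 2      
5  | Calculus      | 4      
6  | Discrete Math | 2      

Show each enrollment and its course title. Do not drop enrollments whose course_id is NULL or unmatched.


LEFT JOIN keeps every row from enrollments (the left table); where course_id has no match in courses, the course columns become NULL. Walk through each enrollment:
  - enrollment 1 (Quinn): course_id=2 -> matches Physics
  - enrollment 2 (Dave): course_id=2 -> matches Physics
  - enrollment 3 (Alice): course_id=1 -> matches Programming
  - enrollment 4 (Beth): course_id=5 -> matches Calculus
  - enrollment 5 (Sam): course_id=NULL, no match -> kept with NULL
  - enrollment 6 (Pete): course_id=5 -> matches Calculus
  - enrollment 7 (Helen): course_id=2 -> matches Physics
All 7 rows appear; 1 has NULL course.

SQL:
SELECT a.student, b.title AS course
FROM enrollments a
LEFT JOIN courses b ON a.course_id = b.id

Result:
student | course     
--------+------------
Quinn   | Physics    
Dave    | Physics    
Alice   | Programming
Beth    | Calculus   
Sam     | NULL       
Pete    | Calculus   
Helen   | Physics    
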